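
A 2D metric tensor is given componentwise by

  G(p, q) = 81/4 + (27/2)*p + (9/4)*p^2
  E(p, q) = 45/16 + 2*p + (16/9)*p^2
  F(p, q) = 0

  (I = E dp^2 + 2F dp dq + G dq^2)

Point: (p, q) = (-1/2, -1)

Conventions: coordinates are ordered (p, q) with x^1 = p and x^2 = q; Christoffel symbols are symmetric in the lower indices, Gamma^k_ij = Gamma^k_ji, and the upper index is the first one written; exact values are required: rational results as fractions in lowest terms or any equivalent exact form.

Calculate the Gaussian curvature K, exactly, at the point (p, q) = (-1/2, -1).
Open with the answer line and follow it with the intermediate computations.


Answer: K = 4608/528125

E = 325/144, F = 0, G = 225/16, EG - F^2 = 8125/256 at the point
E_p = 2/9, E_q = 0, F_p = 0, F_q = 0, G_p = 45/4, G_q = 0
E_qq = 0, F_pq = 0, G_pp = 9/2
Using the Brioschi determinant formula for K from the metric derivatives:
M1 = [[-E_qq/2 + F_pq - G_pp/2, E_p/2, F_p - E_q/2], [F_q - G_p/2, E, F], [G_q/2, F, G]] = [[-9/4, 1/9, 0], [-45/8, 325/144, 0], [0, 0, 225/16]]; det M1 = -64125/1024
M2 = [[0, E_q/2, G_p/2], [E_q/2, E, F], [G_p/2, F, G]] = [[0, 0, 45/8], [0, 325/144, 0], [45/8, 0, 225/16]]; det M2 = -73125/1024
det M1 - det M2 = 1125/128; K = 1125/128 / (8125/256)^2 = 4608/528125


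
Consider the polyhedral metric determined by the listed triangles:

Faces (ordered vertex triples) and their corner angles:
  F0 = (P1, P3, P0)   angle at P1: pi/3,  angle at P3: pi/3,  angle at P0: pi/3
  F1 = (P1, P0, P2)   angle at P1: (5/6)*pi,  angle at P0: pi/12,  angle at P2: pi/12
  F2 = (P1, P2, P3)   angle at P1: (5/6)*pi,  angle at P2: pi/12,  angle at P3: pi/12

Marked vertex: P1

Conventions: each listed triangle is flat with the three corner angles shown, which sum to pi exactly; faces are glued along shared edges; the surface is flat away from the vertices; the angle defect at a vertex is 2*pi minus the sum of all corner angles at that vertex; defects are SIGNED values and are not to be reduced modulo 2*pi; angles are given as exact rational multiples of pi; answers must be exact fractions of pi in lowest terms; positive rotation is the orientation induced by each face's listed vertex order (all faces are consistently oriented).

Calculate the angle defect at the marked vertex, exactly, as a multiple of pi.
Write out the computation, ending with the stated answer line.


Sum of corner angles at P1: 2*pi
defect = 2*pi - 2*pi

Answer: defect(P1) = 0


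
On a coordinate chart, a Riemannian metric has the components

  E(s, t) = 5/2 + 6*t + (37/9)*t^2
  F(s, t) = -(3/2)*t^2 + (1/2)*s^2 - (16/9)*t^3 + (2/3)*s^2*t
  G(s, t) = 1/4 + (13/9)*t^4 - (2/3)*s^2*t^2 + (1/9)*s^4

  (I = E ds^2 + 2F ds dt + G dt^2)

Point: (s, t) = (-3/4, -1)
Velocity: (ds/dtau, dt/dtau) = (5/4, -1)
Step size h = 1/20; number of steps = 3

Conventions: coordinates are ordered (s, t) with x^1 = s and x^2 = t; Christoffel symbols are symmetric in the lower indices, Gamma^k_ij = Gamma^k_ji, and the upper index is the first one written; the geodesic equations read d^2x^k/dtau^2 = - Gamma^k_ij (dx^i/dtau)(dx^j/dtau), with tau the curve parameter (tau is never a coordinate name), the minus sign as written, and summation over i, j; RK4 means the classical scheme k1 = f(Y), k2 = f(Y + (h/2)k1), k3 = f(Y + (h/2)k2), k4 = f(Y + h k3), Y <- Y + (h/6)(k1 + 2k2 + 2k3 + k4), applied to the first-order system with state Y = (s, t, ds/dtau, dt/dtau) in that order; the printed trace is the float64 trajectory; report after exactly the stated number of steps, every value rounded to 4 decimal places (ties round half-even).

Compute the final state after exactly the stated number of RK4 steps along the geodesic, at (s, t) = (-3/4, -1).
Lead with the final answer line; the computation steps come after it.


Answer: s = -0.5739, t = -1.1385, ds/dtau = 1.1008, dt/dtau = -0.8553

f(Y) = (ds/dtau, dt/dtau, -Gamma^s_ij Y'^i Y'^j, -Gamma^t_ij Y'^i Y'^j) with the Gammas evaluated at the stage position; h = 0.050000; intermediate values shown to 6 dp
step 0: s = -0.7500, t = -1.0000, ds/dtau = 1.2500, dt/dtau = -1.0000
step 1:
  k1: at (s, t) = (-0.750000, -1.000000), (ds/dtau, dt/dtau) = (1.250000, -1.000000); Gamma_sss = -0.315491, Gamma_sst = -1.989902, Gamma_stt = -3.451675, Gamma_tss = 1.047667, Gamma_tst = 0.570240, Gamma_ttt = -1.386892; k1 = (1.250000, -1.000000, -1.030126, 1.175512)
  k2: at (s, t) = (-0.718750, -1.025000), (ds/dtau, dt/dtau) = (1.224247, -0.970612); Gamma_sss = -0.378167, Gamma_sst = -2.034782, Gamma_stt = -3.429234, Gamma_tss = 1.037973, Gamma_tst = 0.606423, Gamma_ttt = -1.270902; k2 = (1.224247, -0.970612, -1.038307, 1.082796)
  k3: at (s, t) = (-0.719394, -1.024265), (ds/dtau, dt/dtau) = (1.224042, -0.972930); Gamma_sss = -0.376468, Gamma_sst = -2.033699, Gamma_stt = -3.430263, Gamma_tss = 1.038101, Gamma_tst = 0.605377, Gamma_ttt = -1.273950; k3 = (1.224042, -0.972930, -1.032778, 1.092442)
  k4: at (s, t) = (-0.688798, -1.048647), (ds/dtau, dt/dtau) = (1.198361, -0.945378); Gamma_sss = -0.430803, Gamma_sst = -2.065724, Gamma_stt = -3.397514, Gamma_tss = 1.025903, Gamma_tst = 0.636042, Gamma_ttt = -1.170726; k4 = (1.198361, -0.945378, -1.025380, 1.014205)
  Y <- Y + (h/6)(k1 + 2k2 + 2k3 + k4): s = -0.6888, t = -1.0486, ds/dtau = 1.1984, dt/dtau = -0.9455
step 2:
  k1: at (s, t) = (-0.688792, -1.048604), (ds/dtau, dt/dtau) = (1.198353, -0.945498); Gamma_sss = -0.430720, Gamma_sst = -2.065687, Gamma_stt = -3.397611, Gamma_tss = 1.025886, Gamma_tst = 0.635980, Gamma_ttt = -1.170857; k1 = (1.198353, -0.945498, -1.025125, 1.014666)
  k2: at (s, t) = (-0.658833, -1.072241), (ds/dtau, dt/dtau) = (1.172725, -0.920132); Gamma_sss = -0.476855, Gamma_sst = -2.087017, Gamma_stt = -3.358060, Gamma_tss = 1.011843, Gamma_tst = 0.661146, Gamma_ttt = -1.080301; k2 = (1.172725, -0.920132, -1.005152, 0.949892)
  k3: at (s, t) = (-0.659474, -1.071607), (ds/dtau, dt/dtau) = (1.173224, -0.921751); Gamma_sss = -0.475711, Gamma_sst = -2.086580, Gamma_stt = -3.359272, Gamma_tss = 1.012139, Gamma_tst = 0.660491, Gamma_ttt = -1.082509; k3 = (1.173224, -0.921751, -1.004024, 0.955100)
  k4: at (s, t) = (-0.630131, -1.094691), (ds/dtau, dt/dtau) = (1.148152, -0.897743); Gamma_sss = -0.514891, Gamma_sst = -2.099631, Gamma_stt = -3.315055, Gamma_tss = 0.996887, Gamma_tst = 0.680983, Gamma_ttt = -1.002756; k4 = (1.148152, -0.897743, -0.977867, 0.897856)
  Y <- Y + (h/6)(k1 + 2k2 + 2k3 + k4): s = -0.6301, t = -1.0947, ds/dtau = 1.1482, dt/dtau = -0.8978
step 3:
  k1: at (s, t) = (-0.630139, -1.094662), (ds/dtau, dt/dtau) = (1.148175, -0.897811); Gamma_sss = -0.514846, Gamma_sst = -2.099622, Gamma_stt = -3.315122, Gamma_tss = 0.996890, Gamma_tst = 0.680952, Gamma_ttt = -1.002836; k1 = (1.148175, -0.897811, -0.977838, 0.898056)
  k2: at (s, t) = (-0.601434, -1.117108), (ds/dtau, dt/dtau) = (1.123729, -0.875359); Gamma_sss = -0.547540, Gamma_sst = -2.105763, Gamma_stt = -3.267993, Gamma_tss = 0.980775, Gamma_tst = 0.697063, Gamma_ttt = -0.933247; k2 = (1.123729, -0.875359, -0.947210, 0.847970)
  k3: at (s, t) = (-0.602046, -1.116546), (ds/dtau, dt/dtau) = (1.124495, -0.876612); Gamma_sss = -0.546786, Gamma_sst = -2.105690, Gamma_stt = -3.269234, Gamma_tss = 0.981132, Gamma_tst = 0.696677, Gamma_ttt = -0.934846; k3 = (1.124495, -0.876612, -0.947708, 0.851242)
  k4: at (s, t) = (-0.573914, -1.138493), (ds/dtau, dt/dtau) = (1.100789, -0.855249); Gamma_sss = -0.574052, Gamma_sst = -2.106381, Gamma_stt = -3.220153, Gamma_tss = 0.964434, Gamma_tst = 0.709113, Gamma_ttt = -0.873784; k4 = (1.100789, -0.855249, -0.915118, 0.805676)
  Y <- Y + (h/6)(k1 + 2k2 + 2k3 + k4): s = -0.5739, t = -1.1385, ds/dtau = 1.1008, dt/dtau = -0.8553


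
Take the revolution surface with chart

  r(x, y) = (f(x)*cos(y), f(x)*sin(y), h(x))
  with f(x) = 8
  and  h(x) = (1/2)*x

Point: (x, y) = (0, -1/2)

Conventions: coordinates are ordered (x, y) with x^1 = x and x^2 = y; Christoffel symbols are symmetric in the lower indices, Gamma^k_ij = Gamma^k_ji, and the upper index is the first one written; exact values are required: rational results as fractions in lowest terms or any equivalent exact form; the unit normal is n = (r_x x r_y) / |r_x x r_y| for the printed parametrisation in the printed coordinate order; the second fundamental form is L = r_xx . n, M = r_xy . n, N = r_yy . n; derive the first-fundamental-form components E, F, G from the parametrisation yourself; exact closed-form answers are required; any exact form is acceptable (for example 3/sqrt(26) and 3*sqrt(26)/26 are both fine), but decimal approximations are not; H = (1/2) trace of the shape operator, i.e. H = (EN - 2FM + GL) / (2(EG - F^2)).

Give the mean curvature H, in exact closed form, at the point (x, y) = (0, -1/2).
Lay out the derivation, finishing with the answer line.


f = 8, f' = 0, f'' = 0, h' = 1/2, h'' = 0
E = 1/4, F = 0, G = 64; answer radicand W^2 = 1/4
unnormalised second-form numerators: l = 0, m = 0, n = 4; L = l/sqrt(1/4), and similarly M = m/sqrt(W^2), N = n/sqrt(W^2)
H = (E*n - 2*F*m + G*l) / (2*(EG - F^2)*sqrt(W^2)); E*n - 2*F*m + G*l = 1, EG - F^2 = 16, so H = (1/32)/sqrt(1/4)

Answer: H = 1/16


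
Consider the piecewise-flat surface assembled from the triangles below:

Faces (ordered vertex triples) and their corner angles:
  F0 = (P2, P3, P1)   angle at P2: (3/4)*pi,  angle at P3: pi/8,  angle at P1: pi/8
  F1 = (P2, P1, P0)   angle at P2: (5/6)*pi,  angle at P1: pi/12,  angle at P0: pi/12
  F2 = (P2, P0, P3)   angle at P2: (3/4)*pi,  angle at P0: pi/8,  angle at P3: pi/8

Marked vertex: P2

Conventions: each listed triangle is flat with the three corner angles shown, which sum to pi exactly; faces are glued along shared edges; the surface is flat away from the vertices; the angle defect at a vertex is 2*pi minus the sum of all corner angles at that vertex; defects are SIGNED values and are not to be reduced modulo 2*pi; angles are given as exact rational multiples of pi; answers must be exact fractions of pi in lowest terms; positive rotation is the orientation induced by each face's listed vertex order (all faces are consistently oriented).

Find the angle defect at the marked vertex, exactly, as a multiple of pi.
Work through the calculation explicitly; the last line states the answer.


Sum of corner angles at P2: (7/3)*pi
defect = 2*pi - (7/3)*pi

Answer: defect(P2) = -pi/3


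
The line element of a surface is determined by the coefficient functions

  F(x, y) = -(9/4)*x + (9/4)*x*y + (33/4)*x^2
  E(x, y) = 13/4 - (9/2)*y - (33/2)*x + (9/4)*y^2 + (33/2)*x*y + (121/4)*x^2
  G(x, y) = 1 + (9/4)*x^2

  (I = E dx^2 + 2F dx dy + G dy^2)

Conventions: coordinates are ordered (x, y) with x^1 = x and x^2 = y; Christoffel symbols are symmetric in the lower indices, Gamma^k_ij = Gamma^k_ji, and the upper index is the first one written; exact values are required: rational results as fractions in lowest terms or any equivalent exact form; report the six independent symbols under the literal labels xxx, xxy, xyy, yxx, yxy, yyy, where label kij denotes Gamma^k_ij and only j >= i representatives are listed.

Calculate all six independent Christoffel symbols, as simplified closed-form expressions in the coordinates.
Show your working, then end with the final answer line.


E = 13/4 - (9/2)*y - (33/2)*x + (9/4)*y^2 + (33/2)*x*y + (121/4)*x^2; F = -(9/4)*x + (9/4)*x*y + (33/4)*x^2; G = 1 + (9/4)*x^2
Gamma^k_ij = (1/2) g^{kl} (d_i g_jl + d_j g_il - d_l g_ij), with g^inv = (1/(EG-F^2)) [[G, -F], [-F, E]]
first partials: E_x = -33/2 + (33/2)*y + (121/2)*x, E_y = -9/2 + (9/2)*y + (33/2)*x, F_x = -9/4 + (9/4)*y + (33/2)*x, F_y = (9/4)*x, G_x = (9/2)*x, G_y = 0
D = EG - F^2 = 13/4 - (9/2)*y - (33/2)*x + (9/4)*y^2 + (33/2)*x*y + (65/2)*x^2
expanded: Gamma^x_xx = (G E_x - 2F F_x + F E_y)/(2D), Gamma^x_xy = (G E_y - F G_x)/(2D), Gamma^x_yy = (2G F_y - G G_x - F G_y)/(2D), Gamma^y_xx = (2E F_x - E E_y - F E_x)/(2D), Gamma^y_xy = (E G_x - F E_y)/(2D), Gamma^y_yy = (E G_y - 2F F_y + F G_x)/(2D); substitute and cancel common factors

Answer: Gamma_xxx = (121*x + 33*y - 33)/(130*x^2 + 66*x*y - 66*x + 9*y^2 - 18*y + 13), Gamma_xxy = (33*x + 9*y - 9)/(130*x^2 + 66*x*y - 66*x + 9*y^2 - 18*y + 13), Gamma_xyy = 0, Gamma_yxx = 33*x/(130*x^2 + 66*x*y - 66*x + 9*y^2 - 18*y + 13), Gamma_yxy = 9*x/(130*x^2 + 66*x*y - 66*x + 9*y^2 - 18*y + 13), Gamma_yyy = 0


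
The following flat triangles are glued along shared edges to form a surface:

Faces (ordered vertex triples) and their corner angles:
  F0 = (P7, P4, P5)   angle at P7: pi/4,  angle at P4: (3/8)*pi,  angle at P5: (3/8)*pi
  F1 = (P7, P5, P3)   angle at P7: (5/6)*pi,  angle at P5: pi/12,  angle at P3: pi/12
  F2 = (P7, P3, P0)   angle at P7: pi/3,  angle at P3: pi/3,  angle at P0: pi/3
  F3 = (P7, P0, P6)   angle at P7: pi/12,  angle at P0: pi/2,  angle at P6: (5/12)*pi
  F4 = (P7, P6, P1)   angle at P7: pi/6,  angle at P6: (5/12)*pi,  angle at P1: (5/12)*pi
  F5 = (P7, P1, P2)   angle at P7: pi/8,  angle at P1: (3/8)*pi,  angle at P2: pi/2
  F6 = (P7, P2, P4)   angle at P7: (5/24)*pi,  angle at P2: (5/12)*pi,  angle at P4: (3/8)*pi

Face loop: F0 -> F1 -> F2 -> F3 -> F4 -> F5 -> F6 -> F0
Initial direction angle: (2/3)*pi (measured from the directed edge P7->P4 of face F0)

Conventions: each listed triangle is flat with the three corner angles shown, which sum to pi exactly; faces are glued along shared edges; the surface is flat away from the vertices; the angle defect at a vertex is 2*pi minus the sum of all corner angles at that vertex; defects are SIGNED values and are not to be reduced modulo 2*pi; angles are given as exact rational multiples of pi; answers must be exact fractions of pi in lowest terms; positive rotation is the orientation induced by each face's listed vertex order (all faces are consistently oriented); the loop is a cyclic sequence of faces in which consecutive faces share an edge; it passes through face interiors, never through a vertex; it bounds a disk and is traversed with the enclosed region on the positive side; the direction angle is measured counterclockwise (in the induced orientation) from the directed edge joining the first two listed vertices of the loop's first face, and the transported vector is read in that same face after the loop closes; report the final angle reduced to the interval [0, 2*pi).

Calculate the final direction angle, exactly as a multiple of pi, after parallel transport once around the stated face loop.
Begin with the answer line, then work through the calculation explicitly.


Answer: final direction angle = (2/3)*pi

enclosed vertex P7: corner angles sum to 2*pi, defect = 2*pi - 2*pi = 0
adding the enclosed defects to the starting angle (mod 2*pi, induced orientation) gives the holonomy
final angle = (2/3)*pi + 0 = (2/3)*pi (mod 2*pi)


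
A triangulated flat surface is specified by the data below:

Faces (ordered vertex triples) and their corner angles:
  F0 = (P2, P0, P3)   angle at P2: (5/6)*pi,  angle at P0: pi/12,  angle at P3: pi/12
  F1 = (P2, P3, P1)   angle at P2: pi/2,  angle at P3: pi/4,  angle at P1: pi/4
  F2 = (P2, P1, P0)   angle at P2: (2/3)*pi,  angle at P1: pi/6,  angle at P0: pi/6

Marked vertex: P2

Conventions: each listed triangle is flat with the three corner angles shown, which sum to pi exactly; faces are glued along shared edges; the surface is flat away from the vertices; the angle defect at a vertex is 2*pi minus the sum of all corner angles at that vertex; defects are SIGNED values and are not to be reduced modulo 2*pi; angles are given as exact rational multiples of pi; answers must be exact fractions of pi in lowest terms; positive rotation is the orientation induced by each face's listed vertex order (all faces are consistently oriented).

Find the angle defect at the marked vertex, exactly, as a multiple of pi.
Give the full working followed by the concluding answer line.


Sum of corner angles at P2: 2*pi
defect = 2*pi - 2*pi

Answer: defect(P2) = 0


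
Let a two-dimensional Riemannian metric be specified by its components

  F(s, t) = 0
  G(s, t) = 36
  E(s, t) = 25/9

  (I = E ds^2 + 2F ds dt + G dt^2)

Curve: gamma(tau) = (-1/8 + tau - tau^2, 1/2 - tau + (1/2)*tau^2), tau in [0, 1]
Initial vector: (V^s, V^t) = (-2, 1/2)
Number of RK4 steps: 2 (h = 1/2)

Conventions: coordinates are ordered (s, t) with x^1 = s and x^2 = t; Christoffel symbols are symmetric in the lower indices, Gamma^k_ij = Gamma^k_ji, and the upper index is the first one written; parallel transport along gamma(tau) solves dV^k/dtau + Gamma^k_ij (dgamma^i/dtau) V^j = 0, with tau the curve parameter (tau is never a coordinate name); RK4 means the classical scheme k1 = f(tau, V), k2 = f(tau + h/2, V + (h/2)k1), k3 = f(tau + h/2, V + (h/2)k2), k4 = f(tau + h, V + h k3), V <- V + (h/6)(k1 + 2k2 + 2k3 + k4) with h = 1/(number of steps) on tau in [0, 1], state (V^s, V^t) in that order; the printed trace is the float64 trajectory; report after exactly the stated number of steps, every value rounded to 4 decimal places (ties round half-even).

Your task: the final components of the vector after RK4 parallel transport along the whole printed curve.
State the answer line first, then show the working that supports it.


Answer: V^s = -2.0000, V^t = 0.5000

gamma'(tau) = (1 - 2*tau, -1 + tau); f(tau, V)^k = -Gamma^k_ij(gamma(tau)) gamma'^i(tau) V^j; h = 1/2; intermediate values shown to 6 dp
curve data and Christoffel symbols at the stage parameters:
  tau = 0.000000: gamma = (-0.125000, 0.500000), gamma' = (1.000000, -1.000000); Gamma_sss = 0.000000, Gamma_sst = 0.000000, Gamma_stt = 0.000000, Gamma_tss = 0.000000, Gamma_tst = 0.000000, Gamma_ttt = 0.000000
  tau = 0.250000: gamma = (0.062500, 0.281250), gamma' = (0.500000, -0.750000); Gamma_sss = 0.000000, Gamma_sst = 0.000000, Gamma_stt = 0.000000, Gamma_tss = 0.000000, Gamma_tst = 0.000000, Gamma_ttt = 0.000000
  tau = 0.500000: gamma = (0.125000, 0.125000), gamma' = (0.000000, -0.500000); Gamma_sss = 0.000000, Gamma_sst = 0.000000, Gamma_stt = 0.000000, Gamma_tss = 0.000000, Gamma_tst = 0.000000, Gamma_ttt = 0.000000
  tau = 0.750000: gamma = (0.062500, 0.031250), gamma' = (-0.500000, -0.250000); Gamma_sss = 0.000000, Gamma_sst = 0.000000, Gamma_stt = 0.000000, Gamma_tss = 0.000000, Gamma_tst = 0.000000, Gamma_ttt = 0.000000
  tau = 1.000000: gamma = (-0.125000, 0.000000), gamma' = (-1.000000, 0.000000); Gamma_sss = 0.000000, Gamma_sst = 0.000000, Gamma_stt = 0.000000, Gamma_tss = 0.000000, Gamma_tst = 0.000000, Gamma_ttt = 0.000000
step 0: V^s = -2.0000, V^t = 0.5000
step 1: k1 = (0.000000, 0.000000), k2 = (0.000000, 0.000000), k3 = (0.000000, 0.000000), k4 = (0.000000, 0.000000); V <- V + (h/6)(k1 + 2k2 + 2k3 + k4): V^s = -2.0000, V^t = 0.5000
step 2: k1 = (0.000000, 0.000000), k2 = (0.000000, 0.000000), k3 = (0.000000, 0.000000), k4 = (0.000000, 0.000000); V <- V + (h/6)(k1 + 2k2 + 2k3 + k4): V^s = -2.0000, V^t = 0.5000


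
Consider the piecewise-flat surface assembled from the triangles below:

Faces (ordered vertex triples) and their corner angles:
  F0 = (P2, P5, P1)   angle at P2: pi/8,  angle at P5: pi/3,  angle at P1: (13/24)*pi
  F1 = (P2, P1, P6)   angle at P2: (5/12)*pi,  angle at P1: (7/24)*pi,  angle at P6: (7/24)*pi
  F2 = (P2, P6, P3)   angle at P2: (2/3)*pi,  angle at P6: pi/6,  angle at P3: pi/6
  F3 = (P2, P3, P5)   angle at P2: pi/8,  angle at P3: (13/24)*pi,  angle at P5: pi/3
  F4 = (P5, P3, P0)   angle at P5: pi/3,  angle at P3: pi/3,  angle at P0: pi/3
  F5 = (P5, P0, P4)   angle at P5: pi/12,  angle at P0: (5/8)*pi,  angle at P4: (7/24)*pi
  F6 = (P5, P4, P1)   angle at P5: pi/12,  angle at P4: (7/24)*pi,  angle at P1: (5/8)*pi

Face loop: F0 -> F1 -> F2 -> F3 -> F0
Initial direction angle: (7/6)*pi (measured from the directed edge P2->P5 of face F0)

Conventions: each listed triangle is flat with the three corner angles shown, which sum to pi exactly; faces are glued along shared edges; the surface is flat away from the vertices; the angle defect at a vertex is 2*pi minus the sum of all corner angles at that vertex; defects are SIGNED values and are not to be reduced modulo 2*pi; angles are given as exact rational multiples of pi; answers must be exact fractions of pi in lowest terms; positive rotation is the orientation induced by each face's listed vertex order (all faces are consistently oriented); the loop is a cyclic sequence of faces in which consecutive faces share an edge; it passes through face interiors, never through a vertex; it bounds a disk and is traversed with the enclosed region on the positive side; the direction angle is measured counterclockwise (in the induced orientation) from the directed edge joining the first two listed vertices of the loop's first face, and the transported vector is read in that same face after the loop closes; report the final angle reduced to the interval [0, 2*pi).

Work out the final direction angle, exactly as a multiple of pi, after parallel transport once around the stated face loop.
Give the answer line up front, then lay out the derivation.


Answer: final direction angle = (11/6)*pi

enclosed vertex P2: corner angles sum to (4/3)*pi, defect = 2*pi - (4/3)*pi = (2/3)*pi
final direction = starting direction + enclosed defect total, reduced mod 2*pi (induced orientation)
final angle = (7/6)*pi + (2/3)*pi = (11/6)*pi (mod 2*pi)


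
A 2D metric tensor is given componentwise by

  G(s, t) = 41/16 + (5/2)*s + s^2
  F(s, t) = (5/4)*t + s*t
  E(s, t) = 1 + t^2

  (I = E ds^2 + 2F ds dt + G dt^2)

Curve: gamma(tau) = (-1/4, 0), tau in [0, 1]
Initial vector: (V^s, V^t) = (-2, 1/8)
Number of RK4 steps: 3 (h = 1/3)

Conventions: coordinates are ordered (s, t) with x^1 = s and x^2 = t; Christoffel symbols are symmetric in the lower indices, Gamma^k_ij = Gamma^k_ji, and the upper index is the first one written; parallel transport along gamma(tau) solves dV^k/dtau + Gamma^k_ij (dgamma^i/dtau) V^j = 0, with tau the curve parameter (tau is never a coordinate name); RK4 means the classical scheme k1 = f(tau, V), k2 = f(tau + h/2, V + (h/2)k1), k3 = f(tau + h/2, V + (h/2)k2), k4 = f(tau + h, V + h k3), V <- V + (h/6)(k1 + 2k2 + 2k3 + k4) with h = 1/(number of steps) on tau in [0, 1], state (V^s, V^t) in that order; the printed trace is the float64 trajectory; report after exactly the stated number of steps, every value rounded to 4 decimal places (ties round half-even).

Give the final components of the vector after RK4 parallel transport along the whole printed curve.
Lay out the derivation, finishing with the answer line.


gamma'(tau) = (0, 0); f(tau, V)^k = -Gamma^k_ij(gamma(tau)) gamma'^i(tau) V^j; h = 1/3; intermediate values shown to 6 dp
curve data and Christoffel symbols at the stage parameters:
  tau = 0.000000: gamma = (-0.250000, 0.000000), gamma' = (0.000000, 0.000000); Gamma_sss = 0.000000, Gamma_sst = 0.000000, Gamma_stt = 0.000000, Gamma_tss = 0.000000, Gamma_tst = 0.500000, Gamma_ttt = 0.000000
  tau = 0.166667: gamma = (-0.250000, 0.000000), gamma' = (0.000000, 0.000000); Gamma_sss = 0.000000, Gamma_sst = 0.000000, Gamma_stt = 0.000000, Gamma_tss = 0.000000, Gamma_tst = 0.500000, Gamma_ttt = 0.000000
  tau = 0.333333: gamma = (-0.250000, 0.000000), gamma' = (0.000000, 0.000000); Gamma_sss = 0.000000, Gamma_sst = 0.000000, Gamma_stt = 0.000000, Gamma_tss = 0.000000, Gamma_tst = 0.500000, Gamma_ttt = 0.000000
  tau = 0.500000: gamma = (-0.250000, 0.000000), gamma' = (0.000000, 0.000000); Gamma_sss = 0.000000, Gamma_sst = 0.000000, Gamma_stt = 0.000000, Gamma_tss = 0.000000, Gamma_tst = 0.500000, Gamma_ttt = 0.000000
  tau = 0.666667: gamma = (-0.250000, 0.000000), gamma' = (0.000000, 0.000000); Gamma_sss = 0.000000, Gamma_sst = 0.000000, Gamma_stt = 0.000000, Gamma_tss = 0.000000, Gamma_tst = 0.500000, Gamma_ttt = 0.000000
  tau = 0.833333: gamma = (-0.250000, 0.000000), gamma' = (0.000000, 0.000000); Gamma_sss = 0.000000, Gamma_sst = 0.000000, Gamma_stt = 0.000000, Gamma_tss = 0.000000, Gamma_tst = 0.500000, Gamma_ttt = 0.000000
  tau = 1.000000: gamma = (-0.250000, 0.000000), gamma' = (0.000000, 0.000000); Gamma_sss = 0.000000, Gamma_sst = 0.000000, Gamma_stt = 0.000000, Gamma_tss = 0.000000, Gamma_tst = 0.500000, Gamma_ttt = 0.000000
step 0: V^s = -2.0000, V^t = 0.1250
step 1: k1 = (0.000000, 0.000000), k2 = (0.000000, 0.000000), k3 = (0.000000, 0.000000), k4 = (0.000000, 0.000000); V <- V + (h/6)(k1 + 2k2 + 2k3 + k4): V^s = -2.0000, V^t = 0.1250
step 2: k1 = (0.000000, 0.000000), k2 = (0.000000, 0.000000), k3 = (0.000000, 0.000000), k4 = (0.000000, 0.000000); V <- V + (h/6)(k1 + 2k2 + 2k3 + k4): V^s = -2.0000, V^t = 0.1250
step 3: k1 = (0.000000, 0.000000), k2 = (0.000000, 0.000000), k3 = (0.000000, 0.000000), k4 = (0.000000, 0.000000); V <- V + (h/6)(k1 + 2k2 + 2k3 + k4): V^s = -2.0000, V^t = 0.1250

Answer: V^s = -2.0000, V^t = 0.1250


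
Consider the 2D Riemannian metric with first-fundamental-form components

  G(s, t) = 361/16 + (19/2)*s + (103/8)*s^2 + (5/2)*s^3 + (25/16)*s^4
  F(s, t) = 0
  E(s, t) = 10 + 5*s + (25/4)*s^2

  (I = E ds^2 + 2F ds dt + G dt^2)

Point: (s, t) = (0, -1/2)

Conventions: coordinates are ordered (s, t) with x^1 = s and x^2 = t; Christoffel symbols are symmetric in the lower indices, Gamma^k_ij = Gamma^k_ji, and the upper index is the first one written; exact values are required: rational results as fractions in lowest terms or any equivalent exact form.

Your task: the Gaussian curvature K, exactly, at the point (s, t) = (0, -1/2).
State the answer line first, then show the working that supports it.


Answer: K = -9/190

E = 10, F = 0, G = 361/16, EG - F^2 = 1805/8 at the point
E_s = 5, E_t = 0, F_s = 0, F_t = 0, G_s = 19/2, G_t = 0
E_tt = 0, F_st = 0, G_ss = 103/4
Apply the Brioschi formula K = (det M1 - det M2)/(EG - F^2)^2 over the derivative matrices of E, F, G.
M1 = [[-E_tt/2 + F_st - G_ss/2, E_s/2, F_s - E_t/2], [F_t - G_s/2, E, F], [G_t/2, F, G]] = [[-103/8, 5/2, 0], [-19/4, 10, 0], [0, 0, 361/16]]; det M1 = -337535/128
M2 = [[0, E_t/2, G_s/2], [E_t/2, E, F], [G_s/2, F, G]] = [[0, 0, 19/4], [0, 10, 0], [19/4, 0, 361/16]]; det M2 = -1805/8
det M1 - det M2 = -308655/128; K = -308655/128 / (1805/8)^2 = -9/190


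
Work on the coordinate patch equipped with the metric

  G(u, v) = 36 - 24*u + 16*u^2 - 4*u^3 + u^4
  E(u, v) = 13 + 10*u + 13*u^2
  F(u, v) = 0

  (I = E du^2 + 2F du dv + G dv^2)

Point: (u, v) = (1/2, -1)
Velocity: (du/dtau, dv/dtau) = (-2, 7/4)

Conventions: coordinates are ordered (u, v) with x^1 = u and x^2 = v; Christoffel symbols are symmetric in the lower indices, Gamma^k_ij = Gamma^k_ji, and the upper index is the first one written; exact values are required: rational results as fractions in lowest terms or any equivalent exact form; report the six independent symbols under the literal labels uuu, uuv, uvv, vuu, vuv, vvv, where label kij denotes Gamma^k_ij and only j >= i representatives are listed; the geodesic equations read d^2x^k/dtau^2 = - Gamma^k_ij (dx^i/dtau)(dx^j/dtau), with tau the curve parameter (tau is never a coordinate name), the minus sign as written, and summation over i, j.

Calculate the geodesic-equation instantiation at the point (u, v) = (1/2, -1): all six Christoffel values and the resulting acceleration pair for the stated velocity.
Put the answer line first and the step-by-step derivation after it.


Answer: Gamma_uuu = 46/85, Gamma_uuv = 0, Gamma_uvv = 21/85, Gamma_vuu = 0, Gamma_vuv = -4/21, Gamma_vvv = 0; accelerations (d^2u/dtau^2, d^2v/dtau^2) = (-3973/1360, -4/3)

E = 85/4, F = 0, G = 441/16 at the point
E_u = 23, E_v = 0, F_u = 0, F_v = 0, G_u = -21/2, G_v = 0
EG - F^2 = 37485/64;  g^inv = (64/37485) * [[441/16, 0], [0, 85/4]]
first-kind symbols [ij,l] = (1/2)(d_i g_jl + d_j g_il - d_l g_ij): [uu,u] = E_u/2 = 23/2, [uu,v] = F_u - E_v/2 = 0, [uv,u] = E_v/2 = 0, [uv,v] = G_u/2 = -21/4, [vv,u] = F_v - G_u/2 = 21/4, [vv,v] = G_v/2 = 0
Gamma^u_ij = (G*[ij,u] - F*[ij,v])/(EG - F^2), Gamma^v_ij = (E*[ij,v] - F*[ij,u])/(EG - F^2)
Gamma_uuu = 46/85, Gamma_uuv = 0, Gamma_uvv = 21/85, Gamma_vuu = 0, Gamma_vuv = -4/21, Gamma_vvv = 0
d^2u/dtau^2 = -(Gamma_uuu*(-2)^2 + 2*Gamma_uuv*(-2)*(7/4) + Gamma_uvv*(7/4)^2) = -3973/1360
d^2v/dtau^2 = -(Gamma_vuu*(-2)^2 + 2*Gamma_vuv*(-2)*(7/4) + Gamma_vvv*(7/4)^2) = -4/3


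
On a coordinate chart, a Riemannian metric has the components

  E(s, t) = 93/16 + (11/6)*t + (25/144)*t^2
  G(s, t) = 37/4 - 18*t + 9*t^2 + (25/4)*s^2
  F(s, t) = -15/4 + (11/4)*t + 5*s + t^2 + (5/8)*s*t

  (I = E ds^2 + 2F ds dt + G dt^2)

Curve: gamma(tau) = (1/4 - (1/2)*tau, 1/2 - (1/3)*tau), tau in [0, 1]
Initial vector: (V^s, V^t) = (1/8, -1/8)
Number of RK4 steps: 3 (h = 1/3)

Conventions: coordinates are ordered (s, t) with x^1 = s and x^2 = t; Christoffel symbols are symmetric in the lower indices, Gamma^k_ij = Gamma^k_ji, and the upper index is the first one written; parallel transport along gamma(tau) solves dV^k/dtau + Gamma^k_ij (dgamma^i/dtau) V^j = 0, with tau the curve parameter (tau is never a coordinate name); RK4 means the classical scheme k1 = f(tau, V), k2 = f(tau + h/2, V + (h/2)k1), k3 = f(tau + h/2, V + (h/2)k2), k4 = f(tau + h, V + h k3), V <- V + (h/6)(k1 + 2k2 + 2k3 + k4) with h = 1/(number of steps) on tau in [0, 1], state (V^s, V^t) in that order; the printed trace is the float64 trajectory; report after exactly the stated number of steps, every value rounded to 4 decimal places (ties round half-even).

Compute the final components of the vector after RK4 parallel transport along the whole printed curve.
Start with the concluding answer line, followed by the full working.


Answer: V^s = 0.1666, V^t = -0.0039

gamma'(tau) = (-1/2, -1/3); f(tau, V)^k = -Gamma^k_ij(gamma(tau)) gamma'^i(tau) V^j; h = 1/3; intermediate values shown to 6 dp
curve data and Christoffel symbols at the stage parameters:
  tau = 0.000000: gamma = (0.250000, 0.500000), gamma' = (-0.500000, -0.333333); Gamma_sss = 0.181278, Gamma_sst = 0.218868, Gamma_stt = 0.168355, Gamma_tss = 1.540665, Gamma_tst = 0.600877, Gamma_ttt = -1.510345
  tau = 0.166667: gamma = (0.166667, 0.444444), gamma' = (-0.500000, -0.333333); Gamma_sss = 0.323293, Gamma_sst = 0.244130, Gamma_stt = 0.072578, Gamma_tss = 1.484645, Gamma_tst = 0.436000, Gamma_ttt = -1.528935
  tau = 0.333333: gamma = (0.083333, 0.388889), gamma' = (-0.500000, -0.333333); Gamma_sss = 0.455465, Gamma_sst = 0.239532, Gamma_stt = -0.016812, Gamma_tss = 1.426151, Gamma_tst = 0.279662, Gamma_ttt = -1.514614
  tau = 0.500000: gamma = (0.000000, 0.333333), gamma' = (-0.500000, -0.333333); Gamma_sss = 0.577079, Gamma_sst = 0.207381, Gamma_stt = -0.090753, Gamma_tss = 1.365820, Gamma_tst = 0.132832, Gamma_ttt = -1.469894
  tau = 0.666667: gamma = (-0.083333, 0.277778), gamma' = (-0.500000, -0.333333); Gamma_sss = 0.687655, Gamma_sst = 0.150328, Gamma_stt = -0.141121, Gamma_tss = 1.304279, Gamma_tst = -0.003754, Gamma_ttt = -1.397669
  tau = 0.833333: gamma = (-0.166667, 0.222222), gamma' = (-0.500000, -0.333333); Gamma_sss = 0.786939, Gamma_sst = 0.071266, Gamma_stt = -0.160902, Gamma_tss = 1.242131, Gamma_tst = -0.129592, Gamma_ttt = -1.301098
  tau = 1.000000: gamma = (-0.250000, 0.166667), gamma' = (-0.500000, -0.333333); Gamma_sss = 0.874886, Gamma_sst = -0.026778, Gamma_stt = -0.144278, Gamma_tss = 1.179935, Gamma_tst = -0.244400, Gamma_ttt = -1.183494
step 0: V^s = 0.1250, V^t = -0.1250
step 1: k1 = (-0.000245, 0.146704), k2 = (0.015662, 0.140245), k3 = (0.016149, 0.142913), k4 = (0.031271, 0.133368); V <- V + (h/6)(k1 + 2k2 + 2k3 + k4): V^s = 0.1303, V^t = -0.0780
step 2: k1 = (0.031162, 0.133492), k2 = (0.044354, 0.122103), k3 = (0.045001, 0.124506), k4 = (0.056197, 0.111610); V <- V + (h/6)(k1 + 2k2 + 2k3 + k4): V^s = 0.1450, V^t = -0.0370
step 3: k1 = (0.056097, 0.111694), k2 = (0.064745, 0.098362), k3 = (0.065387, 0.100302), k4 = (0.071709, 0.086658); V <- V + (h/6)(k1 + 2k2 + 2k3 + k4): V^s = 0.1666, V^t = -0.0039


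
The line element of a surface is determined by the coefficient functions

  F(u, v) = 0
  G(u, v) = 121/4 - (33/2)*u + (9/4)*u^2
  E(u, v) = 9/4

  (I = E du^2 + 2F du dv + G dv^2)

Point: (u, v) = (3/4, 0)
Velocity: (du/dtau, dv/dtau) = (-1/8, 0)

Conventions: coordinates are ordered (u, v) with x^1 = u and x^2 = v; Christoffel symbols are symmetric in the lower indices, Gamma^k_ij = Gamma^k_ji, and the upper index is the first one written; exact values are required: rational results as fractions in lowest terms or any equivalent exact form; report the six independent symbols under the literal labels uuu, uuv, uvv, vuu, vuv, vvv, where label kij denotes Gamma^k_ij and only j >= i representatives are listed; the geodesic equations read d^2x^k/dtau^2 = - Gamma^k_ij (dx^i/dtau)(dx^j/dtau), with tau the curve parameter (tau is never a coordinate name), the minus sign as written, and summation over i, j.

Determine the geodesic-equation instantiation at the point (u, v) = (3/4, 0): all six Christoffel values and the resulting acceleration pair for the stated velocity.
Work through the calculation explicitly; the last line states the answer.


E = 9/4, F = 0, G = 1225/64 at the point
E_u = 0, E_v = 0, F_u = 0, F_v = 0, G_u = -105/8, G_v = 0
EG - F^2 = 11025/256;  g^inv = (256/11025) * [[1225/64, 0], [0, 9/4]]
first-kind symbols [ij,l] = (1/2)(d_i g_jl + d_j g_il - d_l g_ij): [uu,u] = E_u/2 = 0, [uu,v] = F_u - E_v/2 = 0, [uv,u] = E_v/2 = 0, [uv,v] = G_u/2 = -105/16, [vv,u] = F_v - G_u/2 = 105/16, [vv,v] = G_v/2 = 0
Gamma^u_ij = (G*[ij,u] - F*[ij,v])/(EG - F^2), Gamma^v_ij = (E*[ij,v] - F*[ij,u])/(EG - F^2)
Gamma_uuu = 0, Gamma_uuv = 0, Gamma_uvv = 35/12, Gamma_vuu = 0, Gamma_vuv = -12/35, Gamma_vvv = 0
d^2u/dtau^2 = -(Gamma_uuu*(-1/8)^2 + 2*Gamma_uuv*(-1/8)*(0) + Gamma_uvv*(0)^2) = 0
d^2v/dtau^2 = -(Gamma_vuu*(-1/8)^2 + 2*Gamma_vuv*(-1/8)*(0) + Gamma_vvv*(0)^2) = 0

Answer: Gamma_uuu = 0, Gamma_uuv = 0, Gamma_uvv = 35/12, Gamma_vuu = 0, Gamma_vuv = -12/35, Gamma_vvv = 0; accelerations (d^2u/dtau^2, d^2v/dtau^2) = (0, 0)


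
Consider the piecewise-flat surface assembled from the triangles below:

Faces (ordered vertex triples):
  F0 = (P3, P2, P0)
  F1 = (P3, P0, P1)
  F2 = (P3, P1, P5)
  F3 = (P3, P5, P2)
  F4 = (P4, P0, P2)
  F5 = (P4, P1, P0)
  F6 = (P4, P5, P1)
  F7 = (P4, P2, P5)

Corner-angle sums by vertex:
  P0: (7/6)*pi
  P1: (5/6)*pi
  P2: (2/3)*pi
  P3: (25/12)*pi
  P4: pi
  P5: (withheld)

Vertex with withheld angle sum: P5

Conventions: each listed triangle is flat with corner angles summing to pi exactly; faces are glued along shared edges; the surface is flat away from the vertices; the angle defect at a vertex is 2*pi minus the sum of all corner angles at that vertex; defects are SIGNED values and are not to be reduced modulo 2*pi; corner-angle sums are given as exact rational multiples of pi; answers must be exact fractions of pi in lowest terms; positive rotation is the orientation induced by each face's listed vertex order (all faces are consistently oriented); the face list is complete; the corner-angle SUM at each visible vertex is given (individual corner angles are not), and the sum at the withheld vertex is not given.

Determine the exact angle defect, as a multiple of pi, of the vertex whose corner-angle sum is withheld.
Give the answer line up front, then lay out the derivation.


Answer: defect(P5) = -pi/4

V = 6, E = 12, F = 8; chi = V - E + F = 2
Gauss-Bonnet: total defect = 2*pi*chi = 4*pi; visible defects sum to (17/4)*pi


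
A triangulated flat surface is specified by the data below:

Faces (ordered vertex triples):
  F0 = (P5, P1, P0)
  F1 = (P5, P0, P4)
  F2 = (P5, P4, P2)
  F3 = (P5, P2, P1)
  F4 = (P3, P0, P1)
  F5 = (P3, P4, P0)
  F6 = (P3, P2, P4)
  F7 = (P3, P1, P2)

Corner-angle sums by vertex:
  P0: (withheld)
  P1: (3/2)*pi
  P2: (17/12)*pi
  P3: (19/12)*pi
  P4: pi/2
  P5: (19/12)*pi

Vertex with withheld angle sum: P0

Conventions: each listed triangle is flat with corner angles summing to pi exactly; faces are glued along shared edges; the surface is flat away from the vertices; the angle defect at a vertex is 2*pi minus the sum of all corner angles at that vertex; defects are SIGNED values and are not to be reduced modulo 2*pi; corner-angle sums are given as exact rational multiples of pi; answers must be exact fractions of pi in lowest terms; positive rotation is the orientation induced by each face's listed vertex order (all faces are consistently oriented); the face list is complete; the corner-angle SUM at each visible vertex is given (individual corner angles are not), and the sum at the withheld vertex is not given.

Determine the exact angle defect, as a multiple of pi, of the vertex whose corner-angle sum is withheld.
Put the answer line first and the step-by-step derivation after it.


Answer: defect(P0) = (7/12)*pi

V = 6, E = 12, F = 8; chi = V - E + F = 2
Gauss-Bonnet: total defect = 2*pi*chi = 4*pi; visible defects sum to (41/12)*pi


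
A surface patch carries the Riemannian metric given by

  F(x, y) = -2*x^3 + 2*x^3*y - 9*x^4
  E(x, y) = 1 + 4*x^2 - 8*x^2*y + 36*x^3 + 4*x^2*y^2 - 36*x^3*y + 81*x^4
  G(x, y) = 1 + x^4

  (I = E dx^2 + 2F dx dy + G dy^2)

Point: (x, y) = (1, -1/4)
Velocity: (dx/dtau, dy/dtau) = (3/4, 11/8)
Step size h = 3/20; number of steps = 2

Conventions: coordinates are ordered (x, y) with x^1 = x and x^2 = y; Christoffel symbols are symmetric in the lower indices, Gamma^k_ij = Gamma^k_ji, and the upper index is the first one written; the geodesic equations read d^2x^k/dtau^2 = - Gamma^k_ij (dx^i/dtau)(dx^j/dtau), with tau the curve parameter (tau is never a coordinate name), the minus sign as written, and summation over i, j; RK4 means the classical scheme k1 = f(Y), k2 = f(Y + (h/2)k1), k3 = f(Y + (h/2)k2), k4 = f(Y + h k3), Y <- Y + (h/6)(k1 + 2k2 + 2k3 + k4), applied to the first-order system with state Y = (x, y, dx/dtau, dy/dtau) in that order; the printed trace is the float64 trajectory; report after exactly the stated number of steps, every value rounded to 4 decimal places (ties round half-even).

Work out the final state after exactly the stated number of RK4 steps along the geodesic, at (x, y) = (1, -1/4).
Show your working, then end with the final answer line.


f(Y) = (dx/dtau, dy/dtau, -Gamma^x_ij Y'^i Y'^j, -Gamma^y_ij Y'^i Y'^j) with the Gammas evaluated at the stage position; h = 0.150000; intermediate values shown to 6 dp
step 0: x = 1.0000, y = -0.2500, dx/dtau = 0.7500, dy/dtau = 1.3750
step 1:
  k1: at (x, y) = (1.000000, -0.250000), (dx/dtau, dy/dtau) = (0.750000, 1.375000); Gamma_xxx = 1.756052, Gamma_xxy = -0.171322, Gamma_xyy = 0.000000, Gamma_yxx = -0.152700, Gamma_yxy = 0.014898, Gamma_yyy = 0.000000; k1 = (0.750000, 1.375000, -0.634427, 0.055168)
  k2: at (x, y) = (1.056250, -0.146875), (dx/dtau, dy/dtau) = (0.702418, 1.379138); Gamma_xxx = 1.685108, Gamma_xxy = -0.167077, Gamma_xyy = 0.000000, Gamma_yxx = -0.150839, Gamma_yxy = 0.014956, Gamma_yyy = 0.000000; k2 = (0.702418, 1.379138, -0.507711, 0.045447)
  k3: at (x, y) = (1.052681, -0.146565), (dx/dtau, dy/dtau) = (0.711922, 1.378408); Gamma_xxx = 1.690247, Gamma_xxy = -0.167531, Gamma_xyy = 0.000000, Gamma_yxx = -0.151207, Gamma_yxy = 0.014987, Gamma_yyy = 0.000000; k3 = (0.711922, 1.378408, -0.527870, 0.047222)
  k4: at (x, y) = (1.106788, -0.043239), (dx/dtau, dy/dtau) = (0.670819, 1.382083); Gamma_xxx = 1.627662, Gamma_xxy = -0.163706, Gamma_xyy = 0.000000, Gamma_yxx = -0.149530, Gamma_yxy = 0.015039, Gamma_yyy = 0.000000; k4 = (0.670819, 1.382083, -0.428893, 0.039402)
  Y <- Y + (h/6)(k1 + 2k2 + 2k3 + k4): x = 1.1062, y = -0.0432, dx/dtau = 0.6716, dy/dtau = 1.3820
step 2:
  k1: at (x, y) = (1.106237, -0.043196), (dx/dtau, dy/dtau) = (0.671638, 1.381998); Gamma_xxx = 1.628400, Gamma_xxy = -0.163773, Gamma_xyy = 0.000000, Gamma_yxx = -0.149586, Gamma_yxy = 0.015044, Gamma_yyy = 0.000000; k1 = (0.671638, 1.381998, -0.430538, 0.039550)
  k2: at (x, y) = (1.156610, 0.060454), (dx/dtau, dy/dtau) = (0.639348, 1.384964); Gamma_xxx = 1.575230, Gamma_xxy = -0.160536, Gamma_xyy = 0.000000, Gamma_yxx = -0.148262, Gamma_yxy = 0.015110, Gamma_yyy = 0.000000; k2 = (0.639348, 1.384964, -0.359599, 0.033846)
  k3: at (x, y) = (1.154189, 0.060677), (dx/dtau, dy/dtau) = (0.644668, 1.384536); Gamma_xxx = 1.578277, Gamma_xxy = -0.160822, Gamma_xyy = 0.000000, Gamma_yxx = -0.148506, Gamma_yxy = 0.015132, Gamma_yyy = 0.000000; k3 = (0.644668, 1.384536, -0.368839, 0.034706)
  k4: at (x, y) = (1.202938, 0.164485), (dx/dtau, dy/dtau) = (0.616312, 1.387204); Gamma_xxx = 1.530492, Gamma_xxy = -0.157871, Gamma_xyy = 0.000000, Gamma_yxx = -0.147317, Gamma_yxy = 0.015196, Gamma_yyy = 0.000000; k4 = (0.616312, 1.387204, -0.311399, 0.029974)
  Y <- Y + (h/6)(k1 + 2k2 + 2k3 + k4): x = 1.2026, y = 0.1645, dx/dtau = 0.6167, dy/dtau = 1.3872

Answer: x = 1.2026, y = 0.1645, dx/dtau = 0.6167, dy/dtau = 1.3872
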